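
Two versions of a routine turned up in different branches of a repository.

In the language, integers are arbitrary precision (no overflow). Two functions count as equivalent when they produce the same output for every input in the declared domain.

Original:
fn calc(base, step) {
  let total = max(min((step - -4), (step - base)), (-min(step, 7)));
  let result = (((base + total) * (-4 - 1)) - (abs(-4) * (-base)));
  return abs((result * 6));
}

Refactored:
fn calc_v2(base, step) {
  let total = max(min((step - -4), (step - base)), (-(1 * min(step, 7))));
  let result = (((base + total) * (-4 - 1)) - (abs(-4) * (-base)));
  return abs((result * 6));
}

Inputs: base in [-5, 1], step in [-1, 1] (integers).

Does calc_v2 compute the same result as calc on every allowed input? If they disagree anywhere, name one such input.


Changes here: arithmetic usage differs, plus constant usage differs; the full 21-point sweep finds no disagreement.
verdict: equivalent


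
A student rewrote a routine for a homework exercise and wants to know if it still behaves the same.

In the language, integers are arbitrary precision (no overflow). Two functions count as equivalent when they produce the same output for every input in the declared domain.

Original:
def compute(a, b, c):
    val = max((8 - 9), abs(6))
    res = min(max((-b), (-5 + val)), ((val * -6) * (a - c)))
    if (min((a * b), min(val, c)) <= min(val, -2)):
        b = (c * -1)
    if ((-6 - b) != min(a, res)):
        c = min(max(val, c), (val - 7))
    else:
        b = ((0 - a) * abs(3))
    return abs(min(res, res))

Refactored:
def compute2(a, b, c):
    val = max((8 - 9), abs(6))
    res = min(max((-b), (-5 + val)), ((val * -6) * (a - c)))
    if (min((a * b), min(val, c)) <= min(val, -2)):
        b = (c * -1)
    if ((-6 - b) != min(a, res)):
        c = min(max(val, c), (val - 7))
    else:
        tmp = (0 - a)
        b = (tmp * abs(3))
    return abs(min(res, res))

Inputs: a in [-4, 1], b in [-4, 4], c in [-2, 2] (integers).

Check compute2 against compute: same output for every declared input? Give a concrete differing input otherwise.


Reading the diff, among the changes: statement counts differ; also local variable names differ.
As a probe, take a=0, b=2, c=0: compute runs val = 6; res = 0; (min((a * b), min(val, c)) <= min(val, -2)) -> false; ((-6 - b) != min(a, res)) -> true; c = -1; return 0; compute2 runs val = 6; res = 0; (min((a * b), min(val, c)) <= min(val, -2)) -> false; ((-6 - b) != min(a, res)) -> true; c = -1; return 0; both end at 0.
Every one of the 270 inputs gives matching results.
verdict: equivalent


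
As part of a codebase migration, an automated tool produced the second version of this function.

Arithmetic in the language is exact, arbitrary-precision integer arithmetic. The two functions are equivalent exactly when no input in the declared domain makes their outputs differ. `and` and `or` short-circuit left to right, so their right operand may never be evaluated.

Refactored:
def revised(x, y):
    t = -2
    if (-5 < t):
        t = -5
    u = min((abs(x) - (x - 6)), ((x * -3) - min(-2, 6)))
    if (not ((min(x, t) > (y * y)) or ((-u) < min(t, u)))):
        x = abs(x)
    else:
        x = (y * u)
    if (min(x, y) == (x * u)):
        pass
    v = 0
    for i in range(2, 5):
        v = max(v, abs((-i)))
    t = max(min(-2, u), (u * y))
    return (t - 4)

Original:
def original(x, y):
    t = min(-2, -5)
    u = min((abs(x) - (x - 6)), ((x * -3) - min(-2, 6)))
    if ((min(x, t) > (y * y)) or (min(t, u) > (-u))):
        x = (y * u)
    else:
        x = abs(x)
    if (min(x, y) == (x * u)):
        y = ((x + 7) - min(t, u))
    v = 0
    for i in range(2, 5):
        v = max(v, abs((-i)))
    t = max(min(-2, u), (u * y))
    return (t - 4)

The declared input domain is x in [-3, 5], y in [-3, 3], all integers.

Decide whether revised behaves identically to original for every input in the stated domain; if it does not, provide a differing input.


Consider the input x=-3, y=0.
original: t=-5, then u=11, then ((min(x, t) > (y * y)) or (min(t, u) > (-u))) is true, then x=0, then (min(x, y) == (x * u)) is true, then y=12, then v=0, then (i=2), then v=2, then (i=3), then v=3, then (i=4), then v=4, then t=132, then returns 128
revised: t=-2, then (-5 < t) is true, then t=-5, then u=11, then (not ((min(x, t) > (y * y)) or ((-u) < min(t, u)))) is false, then x=0, then (min(x, y) == (x * u)) is true, then v=0, then (i=2), then v=2, then (i=3), then v=3, then (i=4), then v=4, then t=0, then returns -4
128 and -4 differ, so these are not the same function on this domain.
verdict: not equivalent; witness: x=-3, y=0


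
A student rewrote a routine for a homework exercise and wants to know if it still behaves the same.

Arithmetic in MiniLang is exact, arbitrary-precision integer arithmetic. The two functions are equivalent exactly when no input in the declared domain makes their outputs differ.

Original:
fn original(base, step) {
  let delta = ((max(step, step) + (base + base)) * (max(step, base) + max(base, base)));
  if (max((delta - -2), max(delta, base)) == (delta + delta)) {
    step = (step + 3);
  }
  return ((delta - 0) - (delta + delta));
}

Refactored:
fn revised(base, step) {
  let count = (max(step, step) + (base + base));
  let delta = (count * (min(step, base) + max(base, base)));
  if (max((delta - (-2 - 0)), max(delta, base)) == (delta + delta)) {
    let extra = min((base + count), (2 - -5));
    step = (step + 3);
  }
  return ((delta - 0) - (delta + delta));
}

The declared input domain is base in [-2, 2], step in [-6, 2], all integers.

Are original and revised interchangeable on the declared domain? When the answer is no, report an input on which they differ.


At base=-2, step=-6: original gives -40, revised gives -80.
verdict: not equivalent; witness: base=-2, step=-6


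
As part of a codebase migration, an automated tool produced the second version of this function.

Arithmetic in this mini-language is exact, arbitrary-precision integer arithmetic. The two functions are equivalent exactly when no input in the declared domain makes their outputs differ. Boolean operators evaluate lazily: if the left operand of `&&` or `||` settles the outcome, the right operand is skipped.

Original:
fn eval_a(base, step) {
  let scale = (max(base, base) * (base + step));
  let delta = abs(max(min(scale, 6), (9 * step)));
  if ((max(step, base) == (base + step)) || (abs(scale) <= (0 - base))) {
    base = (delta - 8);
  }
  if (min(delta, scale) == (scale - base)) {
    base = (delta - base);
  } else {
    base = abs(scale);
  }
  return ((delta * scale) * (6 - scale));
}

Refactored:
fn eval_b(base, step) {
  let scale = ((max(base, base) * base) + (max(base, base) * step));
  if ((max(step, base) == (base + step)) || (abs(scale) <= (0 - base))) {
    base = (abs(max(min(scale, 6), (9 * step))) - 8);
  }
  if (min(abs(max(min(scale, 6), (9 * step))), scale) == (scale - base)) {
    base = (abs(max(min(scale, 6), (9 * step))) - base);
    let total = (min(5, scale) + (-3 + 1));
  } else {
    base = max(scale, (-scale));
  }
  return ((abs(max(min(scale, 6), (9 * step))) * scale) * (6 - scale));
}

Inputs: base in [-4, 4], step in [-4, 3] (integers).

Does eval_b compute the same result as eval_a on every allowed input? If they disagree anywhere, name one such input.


Differences: local variable names differ; constant usage differs; arithmetic usage differs; min/max/abs usage differs — yet all 72 inputs agree.
verdict: equivalent


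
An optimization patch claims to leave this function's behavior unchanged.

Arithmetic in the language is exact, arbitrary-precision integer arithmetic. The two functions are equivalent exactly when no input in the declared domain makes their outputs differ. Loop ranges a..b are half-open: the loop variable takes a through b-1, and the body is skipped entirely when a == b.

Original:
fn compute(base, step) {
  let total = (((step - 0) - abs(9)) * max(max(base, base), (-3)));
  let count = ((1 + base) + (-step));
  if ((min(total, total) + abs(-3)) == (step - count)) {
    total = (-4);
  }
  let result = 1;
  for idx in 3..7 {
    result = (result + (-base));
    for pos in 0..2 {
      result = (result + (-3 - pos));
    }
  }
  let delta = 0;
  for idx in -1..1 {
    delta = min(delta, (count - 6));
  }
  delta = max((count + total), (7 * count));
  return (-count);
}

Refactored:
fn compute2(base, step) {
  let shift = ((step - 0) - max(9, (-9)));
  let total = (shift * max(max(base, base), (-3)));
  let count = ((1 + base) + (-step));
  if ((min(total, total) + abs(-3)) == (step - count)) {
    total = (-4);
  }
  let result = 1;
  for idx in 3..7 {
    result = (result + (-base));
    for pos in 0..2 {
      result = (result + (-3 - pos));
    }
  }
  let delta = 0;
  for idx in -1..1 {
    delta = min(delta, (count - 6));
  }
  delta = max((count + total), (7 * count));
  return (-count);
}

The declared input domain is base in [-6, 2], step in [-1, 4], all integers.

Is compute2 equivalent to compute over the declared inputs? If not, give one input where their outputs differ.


Although statement counts differ; also local variable names differ; also constant usage differs; also min/max/abs usage differs, 54/54 inputs agree.
verdict: equivalent


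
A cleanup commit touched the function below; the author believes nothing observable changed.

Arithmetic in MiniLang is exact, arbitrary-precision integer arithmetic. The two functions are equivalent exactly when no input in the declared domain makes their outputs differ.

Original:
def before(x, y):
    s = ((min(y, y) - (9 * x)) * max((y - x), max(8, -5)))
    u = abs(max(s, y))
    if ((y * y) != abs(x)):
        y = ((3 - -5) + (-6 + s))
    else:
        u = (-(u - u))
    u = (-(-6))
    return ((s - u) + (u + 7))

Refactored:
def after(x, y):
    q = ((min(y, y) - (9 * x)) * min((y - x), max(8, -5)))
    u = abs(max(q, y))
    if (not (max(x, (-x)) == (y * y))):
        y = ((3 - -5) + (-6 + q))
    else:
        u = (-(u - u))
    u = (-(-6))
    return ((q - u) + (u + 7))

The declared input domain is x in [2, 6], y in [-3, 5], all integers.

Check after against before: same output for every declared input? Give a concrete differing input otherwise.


Not equivalent: x=2, y=-3 separates them (-161 vs 112).
before: s = -168; u = 3; ((y * y) != abs(x)) -> true; y = -166; u = 6; return -161
after: q = 105; u = 105; (not (max(x, (-x)) == (y * y))) -> true; y = 107; u = 6; return 112
verdict: not equivalent; witness: x=2, y=-3


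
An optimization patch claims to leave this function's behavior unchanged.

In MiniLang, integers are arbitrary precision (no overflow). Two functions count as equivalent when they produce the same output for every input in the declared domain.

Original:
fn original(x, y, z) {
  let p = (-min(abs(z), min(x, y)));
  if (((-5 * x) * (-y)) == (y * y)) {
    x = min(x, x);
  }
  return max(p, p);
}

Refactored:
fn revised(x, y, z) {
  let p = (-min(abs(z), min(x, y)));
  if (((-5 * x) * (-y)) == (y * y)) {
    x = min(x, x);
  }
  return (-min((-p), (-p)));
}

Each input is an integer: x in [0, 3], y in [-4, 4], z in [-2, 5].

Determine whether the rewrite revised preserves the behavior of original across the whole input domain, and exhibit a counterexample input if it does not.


This is a faithful refactor — min/max/abs usage differs, but the computed results match everywhere.
As a probe, take x=2, y=4, z=-1: original runs p becomes -1; next (((-5 * x) * (-y)) == (y * y)) evaluates to false; next final value -1; revised runs p becomes -1; next (((-5 * x) * (-y)) == (y * y)) evaluates to false; next final value -1; both end at -1.
Sweeping the whole domain (288 inputs) finds no disagreement.
verdict: equivalent


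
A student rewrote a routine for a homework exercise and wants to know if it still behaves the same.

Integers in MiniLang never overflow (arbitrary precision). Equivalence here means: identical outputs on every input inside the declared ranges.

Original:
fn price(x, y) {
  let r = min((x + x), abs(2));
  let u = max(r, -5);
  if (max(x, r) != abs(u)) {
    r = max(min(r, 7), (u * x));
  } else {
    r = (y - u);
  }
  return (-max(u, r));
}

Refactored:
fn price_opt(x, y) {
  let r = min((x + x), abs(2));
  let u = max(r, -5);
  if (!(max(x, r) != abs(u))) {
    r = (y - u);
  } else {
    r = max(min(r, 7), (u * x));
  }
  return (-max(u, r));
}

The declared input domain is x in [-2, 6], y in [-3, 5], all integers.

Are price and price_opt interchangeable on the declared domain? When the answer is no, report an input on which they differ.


Reading the diff, among the changes: boolean connective usage differs.
Tracing x=1, y=4: price: r becomes 2; next u becomes 2; next (max(x, r) != abs(u)) evaluates to false; next r becomes 2; next final value -2 | price_opt: r becomes 2; next u becomes 2; next (!(max(x, r) != abs(u))) evaluates to true; next r becomes 2; next final value -2 — matching result -2.
Across all 81 domain points the two functions coincide.
verdict: equivalent


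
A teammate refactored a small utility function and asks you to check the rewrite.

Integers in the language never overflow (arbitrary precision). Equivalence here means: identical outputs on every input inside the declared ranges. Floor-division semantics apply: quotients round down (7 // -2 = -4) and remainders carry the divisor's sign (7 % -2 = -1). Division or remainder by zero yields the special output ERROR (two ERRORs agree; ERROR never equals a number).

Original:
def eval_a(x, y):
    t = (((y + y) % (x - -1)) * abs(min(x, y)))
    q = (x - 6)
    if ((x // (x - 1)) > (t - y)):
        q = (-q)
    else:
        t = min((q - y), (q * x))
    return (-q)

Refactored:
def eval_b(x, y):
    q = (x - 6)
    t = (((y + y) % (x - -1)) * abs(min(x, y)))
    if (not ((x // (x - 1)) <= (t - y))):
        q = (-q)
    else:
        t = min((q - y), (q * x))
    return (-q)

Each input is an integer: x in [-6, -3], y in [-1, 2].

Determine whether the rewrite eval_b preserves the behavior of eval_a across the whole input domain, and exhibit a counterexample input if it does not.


Changes here: comparison usage differs; boolean connective usage differs; the full 16-point sweep finds no disagreement.
verdict: equivalent


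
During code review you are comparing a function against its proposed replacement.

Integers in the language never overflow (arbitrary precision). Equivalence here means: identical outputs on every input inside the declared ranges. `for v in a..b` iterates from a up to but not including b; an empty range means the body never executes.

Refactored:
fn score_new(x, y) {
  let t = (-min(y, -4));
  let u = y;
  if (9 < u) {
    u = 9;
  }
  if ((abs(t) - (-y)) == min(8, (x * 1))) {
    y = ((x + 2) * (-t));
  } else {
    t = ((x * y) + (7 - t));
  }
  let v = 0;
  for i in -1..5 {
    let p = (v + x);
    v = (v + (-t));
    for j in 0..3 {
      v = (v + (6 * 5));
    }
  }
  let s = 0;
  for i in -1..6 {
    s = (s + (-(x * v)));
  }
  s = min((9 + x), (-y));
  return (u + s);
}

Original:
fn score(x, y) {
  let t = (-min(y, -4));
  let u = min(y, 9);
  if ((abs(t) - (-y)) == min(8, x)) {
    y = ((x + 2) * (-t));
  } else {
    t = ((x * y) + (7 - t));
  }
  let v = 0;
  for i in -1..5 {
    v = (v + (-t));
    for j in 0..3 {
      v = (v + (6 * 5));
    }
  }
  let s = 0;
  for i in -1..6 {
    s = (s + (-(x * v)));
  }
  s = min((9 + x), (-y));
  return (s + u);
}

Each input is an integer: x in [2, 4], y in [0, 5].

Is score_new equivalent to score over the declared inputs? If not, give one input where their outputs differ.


Although constant usage differs; also arithmetic usage differs; also statement counts differ; also comparison usage differs; also local variable names differ; also min/max/abs usage differs; also branching structure differs, 18/18 inputs agree.
verdict: equivalent


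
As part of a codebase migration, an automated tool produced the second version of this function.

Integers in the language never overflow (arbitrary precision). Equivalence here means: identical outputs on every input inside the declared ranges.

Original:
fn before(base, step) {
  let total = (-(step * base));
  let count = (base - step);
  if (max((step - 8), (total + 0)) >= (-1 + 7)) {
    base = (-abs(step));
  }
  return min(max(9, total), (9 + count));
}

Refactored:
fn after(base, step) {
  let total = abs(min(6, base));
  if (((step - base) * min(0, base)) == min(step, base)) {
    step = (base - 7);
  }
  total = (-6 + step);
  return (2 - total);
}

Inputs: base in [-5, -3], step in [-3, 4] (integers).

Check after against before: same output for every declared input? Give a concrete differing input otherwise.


There is a counterexample at base=-5, step=-3: 7 on one side, 11 on the other.
before: total = -15; count = -2; (max((step - 8), (total + 0)) >= (-1 + 7)) -> false; return 7
after: total = 5; (((step - base) * min(0, base)) == min(step, base)) -> false; total = -9; return 11
verdict: not equivalent; witness: base=-5, step=-3


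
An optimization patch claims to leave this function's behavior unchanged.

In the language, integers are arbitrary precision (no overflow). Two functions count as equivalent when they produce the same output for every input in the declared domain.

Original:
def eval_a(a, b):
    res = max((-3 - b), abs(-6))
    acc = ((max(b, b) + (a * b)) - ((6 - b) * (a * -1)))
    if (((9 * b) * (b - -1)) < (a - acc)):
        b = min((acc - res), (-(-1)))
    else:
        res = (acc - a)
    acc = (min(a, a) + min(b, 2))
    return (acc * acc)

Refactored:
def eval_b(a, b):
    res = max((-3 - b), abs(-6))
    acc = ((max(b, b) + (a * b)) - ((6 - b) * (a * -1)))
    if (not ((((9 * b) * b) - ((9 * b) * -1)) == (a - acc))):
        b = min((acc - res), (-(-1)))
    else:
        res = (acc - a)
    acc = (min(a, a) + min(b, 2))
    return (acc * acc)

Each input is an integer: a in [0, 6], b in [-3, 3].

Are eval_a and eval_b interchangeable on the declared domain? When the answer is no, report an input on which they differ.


Try a=0, b=-3.
eval_a: res = 6; acc = -3; (((9 * b) * (b - -1)) < (a - acc)) -> false; res = -3; acc = -3; return 9
eval_b: res = 6; acc = -3; (not ((((9 * b) * b) - ((9 * b) * -1)) == (a - acc))) -> true; b = -9; acc = -9; return 81
9 vs 81 — the two versions disagree here.
verdict: not equivalent; witness: a=0, b=-3


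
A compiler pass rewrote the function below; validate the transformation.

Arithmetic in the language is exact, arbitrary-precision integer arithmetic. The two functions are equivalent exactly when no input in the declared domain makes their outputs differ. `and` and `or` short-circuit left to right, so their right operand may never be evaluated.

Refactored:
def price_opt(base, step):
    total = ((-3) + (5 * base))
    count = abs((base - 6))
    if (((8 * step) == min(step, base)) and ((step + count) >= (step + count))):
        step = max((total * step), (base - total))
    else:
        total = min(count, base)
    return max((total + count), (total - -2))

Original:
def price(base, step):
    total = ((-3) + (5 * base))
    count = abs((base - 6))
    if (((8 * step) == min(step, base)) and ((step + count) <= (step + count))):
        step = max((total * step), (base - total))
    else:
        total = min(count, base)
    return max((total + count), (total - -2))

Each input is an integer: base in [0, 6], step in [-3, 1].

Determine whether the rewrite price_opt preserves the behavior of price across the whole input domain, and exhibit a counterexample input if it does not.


Changes here: comparison usage differs; the full 35-point sweep finds no disagreement.
verdict: equivalent


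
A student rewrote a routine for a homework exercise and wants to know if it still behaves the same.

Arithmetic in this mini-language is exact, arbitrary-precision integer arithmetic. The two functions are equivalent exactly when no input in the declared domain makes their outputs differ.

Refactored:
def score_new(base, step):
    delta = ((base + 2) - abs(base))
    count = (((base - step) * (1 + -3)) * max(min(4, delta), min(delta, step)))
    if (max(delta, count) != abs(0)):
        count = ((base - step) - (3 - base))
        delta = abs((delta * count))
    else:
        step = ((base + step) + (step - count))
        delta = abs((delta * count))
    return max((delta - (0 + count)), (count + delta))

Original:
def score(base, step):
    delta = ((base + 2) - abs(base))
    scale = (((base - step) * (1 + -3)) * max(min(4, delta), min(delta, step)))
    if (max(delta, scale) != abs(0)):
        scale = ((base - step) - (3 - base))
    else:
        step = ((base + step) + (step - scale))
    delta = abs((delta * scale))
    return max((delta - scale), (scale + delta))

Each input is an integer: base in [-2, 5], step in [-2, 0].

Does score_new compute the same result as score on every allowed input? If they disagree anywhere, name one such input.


Comparing the listings, the differences include: constant usage differs, plus min/max/abs usage differs, plus arithmetic usage differs, plus statement counts differ, plus local variable names differ.
One worked example (base=1, step=0) — score: delta := 2 | scale := -4 | (max(delta, scale) != abs(0)): true | scale := -1 | delta := 2 | result 3; score_new: delta := 2 | count := -4 | (max(delta, count) != abs(0)): true | count := -1 | delta := 2 | result 3; agreement on 3.
An exhaustive pass over the 24 declared inputs shows identical outputs.
verdict: equivalent


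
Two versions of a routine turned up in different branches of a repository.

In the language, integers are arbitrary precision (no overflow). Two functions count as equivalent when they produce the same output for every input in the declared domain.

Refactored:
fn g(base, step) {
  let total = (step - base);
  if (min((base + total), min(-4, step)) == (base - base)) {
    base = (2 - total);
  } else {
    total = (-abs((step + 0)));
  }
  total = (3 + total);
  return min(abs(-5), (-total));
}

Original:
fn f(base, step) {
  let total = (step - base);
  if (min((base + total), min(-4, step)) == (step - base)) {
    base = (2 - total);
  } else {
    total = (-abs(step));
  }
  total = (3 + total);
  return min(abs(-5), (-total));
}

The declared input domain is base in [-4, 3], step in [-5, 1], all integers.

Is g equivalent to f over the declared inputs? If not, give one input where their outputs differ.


Run the pair on base=1, step=-3.
f: total=-4, then (min((base + total), min(-4, step)) == (step - base)) is true, then base=6, then total=-1, then returns 1
g: total=-4, then (min((base + total), min(-4, step)) == (base - base)) is false, then total=-3, then total=0, then returns 0
1 vs 0 — the two versions disagree here.
verdict: not equivalent; witness: base=1, step=-3


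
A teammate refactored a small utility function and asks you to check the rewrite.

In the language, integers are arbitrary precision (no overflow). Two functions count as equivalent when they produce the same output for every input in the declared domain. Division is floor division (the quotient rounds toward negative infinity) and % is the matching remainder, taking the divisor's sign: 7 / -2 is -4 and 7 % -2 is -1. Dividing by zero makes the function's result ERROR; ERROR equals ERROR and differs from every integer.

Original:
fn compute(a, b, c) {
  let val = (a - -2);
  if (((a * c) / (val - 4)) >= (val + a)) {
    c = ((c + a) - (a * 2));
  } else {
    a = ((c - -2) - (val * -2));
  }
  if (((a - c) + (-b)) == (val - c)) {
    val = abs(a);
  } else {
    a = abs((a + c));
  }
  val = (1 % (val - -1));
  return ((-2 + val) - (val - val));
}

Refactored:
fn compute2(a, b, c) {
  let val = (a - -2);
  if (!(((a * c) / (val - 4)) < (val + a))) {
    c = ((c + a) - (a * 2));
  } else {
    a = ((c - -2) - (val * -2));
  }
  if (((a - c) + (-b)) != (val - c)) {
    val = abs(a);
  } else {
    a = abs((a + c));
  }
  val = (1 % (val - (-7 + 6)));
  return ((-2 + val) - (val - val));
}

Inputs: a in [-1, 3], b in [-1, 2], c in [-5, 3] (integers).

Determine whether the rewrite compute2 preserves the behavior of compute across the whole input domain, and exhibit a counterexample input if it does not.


Not equivalent: a=-1, b=-1, c=-4 separates them (-2 vs -1).
compute: val becomes 1; next (((a * c) / (val - 4)) >= (val + a)) evaluates to false; next a becomes 0; next (((a - c) + (-b)) == (val - c)) evaluates to true; next val becomes 0; next val becomes 0; next final value -2
compute2: val becomes 1; next (!(((a * c) / (val - 4)) < (val + a))) evaluates to false; next a becomes 0; next (((a - c) + (-b)) != (val - c)) evaluates to false; next a becomes 4; next val becomes 1; next final value -1
verdict: not equivalent; witness: a=-1, b=-1, c=-4


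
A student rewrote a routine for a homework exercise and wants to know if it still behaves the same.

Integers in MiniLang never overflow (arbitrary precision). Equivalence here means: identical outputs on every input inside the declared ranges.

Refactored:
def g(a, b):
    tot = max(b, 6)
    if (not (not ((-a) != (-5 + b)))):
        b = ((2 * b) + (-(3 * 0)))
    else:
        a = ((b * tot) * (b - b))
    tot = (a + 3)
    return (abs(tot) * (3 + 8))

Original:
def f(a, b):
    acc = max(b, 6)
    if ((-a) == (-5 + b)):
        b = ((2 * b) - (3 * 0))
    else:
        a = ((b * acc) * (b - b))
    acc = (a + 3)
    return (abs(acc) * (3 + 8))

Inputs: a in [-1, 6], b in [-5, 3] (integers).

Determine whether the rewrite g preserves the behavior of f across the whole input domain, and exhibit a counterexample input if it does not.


Not equivalent: a=-1, b=-5 separates them (33 vs 22).
f: acc := 6 | ((-a) == (-5 + b)): false | a := 0 | acc := 3 | result 33
g: tot := 6 | (not (not ((-a) != (-5 + b)))): true | b := -10 | tot := 2 | result 22
verdict: not equivalent; witness: a=-1, b=-5


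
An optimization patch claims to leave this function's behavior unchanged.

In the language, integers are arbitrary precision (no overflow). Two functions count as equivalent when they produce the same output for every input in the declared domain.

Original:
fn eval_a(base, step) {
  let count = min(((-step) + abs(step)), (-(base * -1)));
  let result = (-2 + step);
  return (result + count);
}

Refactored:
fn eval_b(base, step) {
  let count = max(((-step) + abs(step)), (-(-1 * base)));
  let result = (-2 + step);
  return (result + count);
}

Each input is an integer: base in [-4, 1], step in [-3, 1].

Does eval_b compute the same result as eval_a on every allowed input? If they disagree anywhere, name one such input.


The rewrite breaks on base=-4, step=-3, where the results are -9 and 1.
eval_a: count=-4, then result=-5, then returns -9
eval_b: count=6, then result=-5, then returns 1
verdict: not equivalent; witness: base=-4, step=-3


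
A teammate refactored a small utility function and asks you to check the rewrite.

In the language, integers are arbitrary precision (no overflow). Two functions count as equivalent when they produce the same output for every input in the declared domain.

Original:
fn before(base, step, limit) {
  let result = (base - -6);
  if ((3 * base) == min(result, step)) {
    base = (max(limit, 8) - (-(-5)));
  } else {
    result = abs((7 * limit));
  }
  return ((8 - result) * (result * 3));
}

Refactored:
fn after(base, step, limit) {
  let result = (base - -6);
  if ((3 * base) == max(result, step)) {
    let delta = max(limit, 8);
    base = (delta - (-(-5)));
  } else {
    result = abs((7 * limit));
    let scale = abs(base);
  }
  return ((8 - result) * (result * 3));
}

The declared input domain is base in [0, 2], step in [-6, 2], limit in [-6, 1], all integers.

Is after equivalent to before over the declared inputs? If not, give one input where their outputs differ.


Take base=0, step=0, limit=-6.
before: result=6, then ((3 * base) == min(result, step)) is true, then base=3, then returns 36
after: result=6, then ((3 * base) == max(result, step)) is false, then result=42, then scale=0, then returns -4284
36 vs -4284 — the two versions disagree here.
verdict: not equivalent; witness: base=0, step=0, limit=-6


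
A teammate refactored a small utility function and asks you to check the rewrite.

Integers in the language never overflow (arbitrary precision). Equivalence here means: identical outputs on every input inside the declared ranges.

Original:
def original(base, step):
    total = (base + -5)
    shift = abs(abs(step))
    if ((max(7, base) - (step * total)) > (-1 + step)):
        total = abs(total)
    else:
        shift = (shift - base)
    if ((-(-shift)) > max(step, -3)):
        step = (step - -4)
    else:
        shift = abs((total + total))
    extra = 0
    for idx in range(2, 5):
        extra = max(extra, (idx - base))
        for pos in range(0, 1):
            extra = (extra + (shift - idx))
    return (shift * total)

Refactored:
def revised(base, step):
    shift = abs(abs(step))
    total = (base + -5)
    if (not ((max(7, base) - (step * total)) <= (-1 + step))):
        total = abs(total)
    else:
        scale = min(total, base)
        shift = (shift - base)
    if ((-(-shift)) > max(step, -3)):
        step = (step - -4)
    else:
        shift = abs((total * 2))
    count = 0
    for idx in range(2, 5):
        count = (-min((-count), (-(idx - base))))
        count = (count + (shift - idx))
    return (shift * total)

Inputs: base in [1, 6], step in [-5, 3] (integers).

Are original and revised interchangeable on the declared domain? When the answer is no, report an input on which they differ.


Differences: min/max/abs usage differs; arithmetic usage differs; boolean connective usage differs; comparison usage differs; loop structure differs; local variable names differ; constant usage differs — yet all 54 inputs agree.
verdict: equivalent


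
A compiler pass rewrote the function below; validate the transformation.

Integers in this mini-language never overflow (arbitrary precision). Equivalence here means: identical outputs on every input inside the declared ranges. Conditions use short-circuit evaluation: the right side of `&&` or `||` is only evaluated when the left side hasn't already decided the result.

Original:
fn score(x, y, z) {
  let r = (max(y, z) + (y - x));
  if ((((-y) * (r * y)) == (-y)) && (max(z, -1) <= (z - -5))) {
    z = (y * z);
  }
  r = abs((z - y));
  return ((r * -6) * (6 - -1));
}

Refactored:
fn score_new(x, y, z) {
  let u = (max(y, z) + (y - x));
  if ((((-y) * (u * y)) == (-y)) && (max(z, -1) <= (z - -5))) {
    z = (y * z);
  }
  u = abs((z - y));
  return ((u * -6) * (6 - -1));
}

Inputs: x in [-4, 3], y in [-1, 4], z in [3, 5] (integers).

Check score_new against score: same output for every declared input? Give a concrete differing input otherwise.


Reading the diff, among the changes: local variable names differ.
Tracing x=3, y=4, z=3: score: r = 5; ((((-y) * (r * y)) == (-y)) && (max(z, -1) <= (z - -5))) -> false; r = 1; return -42 | score_new: u = 5; ((((-y) * (u * y)) == (-y)) && (max(z, -1) <= (z - -5))) -> false; u = 1; return -42 — matching result -42.
Across all 144 domain points the two functions coincide.
verdict: equivalent


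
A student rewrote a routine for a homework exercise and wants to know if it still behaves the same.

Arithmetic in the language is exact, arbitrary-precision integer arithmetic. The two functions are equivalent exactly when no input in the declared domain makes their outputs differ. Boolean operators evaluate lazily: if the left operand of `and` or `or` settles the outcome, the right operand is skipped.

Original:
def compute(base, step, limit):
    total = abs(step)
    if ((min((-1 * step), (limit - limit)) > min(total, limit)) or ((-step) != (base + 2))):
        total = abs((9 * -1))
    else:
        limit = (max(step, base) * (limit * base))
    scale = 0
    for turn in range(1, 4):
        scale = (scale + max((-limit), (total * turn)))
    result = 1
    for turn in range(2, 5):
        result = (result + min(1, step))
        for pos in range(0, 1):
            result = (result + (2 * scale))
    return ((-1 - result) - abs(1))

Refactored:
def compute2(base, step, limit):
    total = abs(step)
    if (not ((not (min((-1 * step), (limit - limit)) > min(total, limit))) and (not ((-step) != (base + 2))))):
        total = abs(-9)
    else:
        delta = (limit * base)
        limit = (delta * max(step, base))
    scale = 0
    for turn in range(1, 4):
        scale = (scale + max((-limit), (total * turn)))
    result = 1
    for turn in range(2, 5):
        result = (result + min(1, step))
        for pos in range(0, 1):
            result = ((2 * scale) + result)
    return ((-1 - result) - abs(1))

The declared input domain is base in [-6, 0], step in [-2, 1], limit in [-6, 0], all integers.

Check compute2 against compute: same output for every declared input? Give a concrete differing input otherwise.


The two are interchangeable: constant usage differs; and local variable names differ; and boolean connective usage differs; and statement counts differ; and arithmetic usage differs, and every declared input agrees.
Tracing base=-6, step=-1, limit=-2: compute: total := 1 | ((min((-1 * step), (limit - limit)) > min(total, limit)) or ((-step) != (base + 2))): true | total := 9 | scale := 0 | iter turn=1: | scale := 9 | iter turn=2: | scale := 27 | iter turn=3: | scale := 54 | result := 1 | iter turn=2: | result := 0 | iter pos=0: | result := 108 | iter turn=3: | result := 107 | iter pos=0: | result := 215 | iter turn=4: | result := 214 | iter pos=0: | result := 322 | result -324 | compute2: total := 1 | (not ((not (min((-1 * step), (limit - limit)) > min(total, limit))) and (not ((-step) != (base + 2))))): true | total := 9 | scale := 0 | iter turn=1: | scale := 9 | iter turn=2: | scale := 27 | iter turn=3: | scale := 54 | result := 1 | iter turn=2: | result := 0 | iter pos=0: | result := 108 | iter turn=3: | result := 107 | iter pos=0: | result := 215 | iter turn=4: | result := 214 | iter pos=0: | result := 322 | result -324 — matching result -324.
Sweeping the whole domain (196 inputs) finds no disagreement.
verdict: equivalent


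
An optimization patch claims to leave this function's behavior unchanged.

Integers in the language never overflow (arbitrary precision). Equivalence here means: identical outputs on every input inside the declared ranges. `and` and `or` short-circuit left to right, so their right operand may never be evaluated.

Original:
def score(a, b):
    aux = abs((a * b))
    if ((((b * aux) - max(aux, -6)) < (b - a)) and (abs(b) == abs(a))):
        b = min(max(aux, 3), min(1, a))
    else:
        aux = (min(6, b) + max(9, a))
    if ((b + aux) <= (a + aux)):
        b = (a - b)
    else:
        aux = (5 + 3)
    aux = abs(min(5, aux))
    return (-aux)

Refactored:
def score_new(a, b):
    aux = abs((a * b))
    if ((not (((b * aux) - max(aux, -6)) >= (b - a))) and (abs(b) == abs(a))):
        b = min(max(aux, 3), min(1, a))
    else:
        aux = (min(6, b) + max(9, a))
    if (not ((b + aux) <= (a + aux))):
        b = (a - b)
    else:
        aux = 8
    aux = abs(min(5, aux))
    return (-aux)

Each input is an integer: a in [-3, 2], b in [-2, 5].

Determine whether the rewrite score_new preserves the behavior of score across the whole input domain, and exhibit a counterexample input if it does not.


Not equivalent: a=-2, b=-2 separates them (-4 vs -5).
score: aux = 4; ((((b * aux) - max(aux, -6)) < (b - a)) and (abs(b) == abs(a))) -> true; b = -2; ((b + aux) <= (a + aux)) -> true; b = 0; aux = 4; return -4
score_new: aux = 4; ((not (((b * aux) - max(aux, -6)) >= (b - a))) and (abs(b) == abs(a))) -> true; b = -2; (not ((b + aux) <= (a + aux))) -> false; aux = 8; aux = 5; return -5
verdict: not equivalent; witness: a=-2, b=-2


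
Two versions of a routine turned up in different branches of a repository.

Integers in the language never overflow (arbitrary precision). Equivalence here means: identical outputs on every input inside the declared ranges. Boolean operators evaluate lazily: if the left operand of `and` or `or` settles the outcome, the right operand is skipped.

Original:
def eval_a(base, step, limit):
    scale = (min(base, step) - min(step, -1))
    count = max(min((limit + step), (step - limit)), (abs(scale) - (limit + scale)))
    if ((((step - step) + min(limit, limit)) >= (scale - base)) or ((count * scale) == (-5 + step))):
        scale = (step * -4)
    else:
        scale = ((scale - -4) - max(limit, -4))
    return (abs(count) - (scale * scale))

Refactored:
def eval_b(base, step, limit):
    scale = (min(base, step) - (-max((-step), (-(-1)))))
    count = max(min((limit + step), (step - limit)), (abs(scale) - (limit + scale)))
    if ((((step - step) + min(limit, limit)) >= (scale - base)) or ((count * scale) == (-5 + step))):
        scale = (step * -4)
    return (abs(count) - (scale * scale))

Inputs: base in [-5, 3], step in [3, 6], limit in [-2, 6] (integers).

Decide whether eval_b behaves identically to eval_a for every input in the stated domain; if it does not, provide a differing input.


Not equivalent: base=-5, step=3, limit=-2 separates them (6 vs -6).
eval_a: scale := -4 | count := 10 | ((((step - step) + min(limit, limit)) >= (scale - base)) or ((count * scale) == (-5 + step))): false | scale := 2 | result 6
eval_b: scale := -4 | count := 10 | ((((step - step) + min(limit, limit)) >= (scale - base)) or ((count * scale) == (-5 + step))): false | result -6
verdict: not equivalent; witness: base=-5, step=3, limit=-2


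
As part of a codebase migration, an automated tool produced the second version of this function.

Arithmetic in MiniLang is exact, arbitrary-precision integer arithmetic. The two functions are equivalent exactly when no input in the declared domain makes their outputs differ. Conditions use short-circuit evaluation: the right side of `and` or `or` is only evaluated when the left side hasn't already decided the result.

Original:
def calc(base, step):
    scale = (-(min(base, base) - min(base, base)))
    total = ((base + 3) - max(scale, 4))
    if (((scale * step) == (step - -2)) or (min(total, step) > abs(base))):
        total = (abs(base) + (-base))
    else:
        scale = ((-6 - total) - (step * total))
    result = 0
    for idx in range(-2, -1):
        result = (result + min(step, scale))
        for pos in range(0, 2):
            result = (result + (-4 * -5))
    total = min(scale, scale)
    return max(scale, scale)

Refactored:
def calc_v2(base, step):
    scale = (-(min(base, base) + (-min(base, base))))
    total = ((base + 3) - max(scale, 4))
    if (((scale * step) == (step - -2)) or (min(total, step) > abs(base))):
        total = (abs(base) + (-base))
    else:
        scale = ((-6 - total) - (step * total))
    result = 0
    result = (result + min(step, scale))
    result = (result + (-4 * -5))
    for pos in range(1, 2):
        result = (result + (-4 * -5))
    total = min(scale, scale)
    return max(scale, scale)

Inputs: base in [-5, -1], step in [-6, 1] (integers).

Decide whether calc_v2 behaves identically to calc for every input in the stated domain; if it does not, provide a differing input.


Reading the diff, among the changes: local variable names differ; also loop structure differs; also arithmetic usage differs; also constant usage differs.
Spot check at base=-4, step=-5 — calc: scale := 0 | total := -5 | (((scale * step) == (step - -2)) or (min(total, step) > abs(base))): false | scale := -26 | result := 0 | iter idx=-2: | result := -26 | iter pos=0: | result := -6 | iter pos=1: | result := 14 | total := -26 | result -26. calc_v2: scale := 0 | total := -5 | (((scale * step) == (step - -2)) or (min(total, step) > abs(base))): false | scale := -26 | result := 0 | result := -26 | result := -6 | iter pos=1: | result := 14 | total := -26 | result -26. Both give -26.
An exhaustive pass over the 40 declared inputs shows identical outputs.
verdict: equivalent


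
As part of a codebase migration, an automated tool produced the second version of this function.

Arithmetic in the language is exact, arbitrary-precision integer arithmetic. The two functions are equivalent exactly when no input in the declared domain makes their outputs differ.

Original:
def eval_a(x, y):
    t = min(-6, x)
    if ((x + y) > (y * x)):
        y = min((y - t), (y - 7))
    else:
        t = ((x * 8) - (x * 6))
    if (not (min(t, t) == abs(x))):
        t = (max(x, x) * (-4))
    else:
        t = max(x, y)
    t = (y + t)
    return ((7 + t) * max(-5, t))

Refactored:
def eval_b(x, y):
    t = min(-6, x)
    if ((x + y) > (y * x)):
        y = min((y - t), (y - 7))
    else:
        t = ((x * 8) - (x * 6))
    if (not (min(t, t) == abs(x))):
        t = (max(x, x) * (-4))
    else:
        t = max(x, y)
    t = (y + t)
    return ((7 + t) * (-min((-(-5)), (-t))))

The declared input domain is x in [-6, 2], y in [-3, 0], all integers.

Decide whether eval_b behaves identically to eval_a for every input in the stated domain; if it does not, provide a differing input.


Although min/max/abs usage differs, 36/36 inputs agree.
verdict: equivalent
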